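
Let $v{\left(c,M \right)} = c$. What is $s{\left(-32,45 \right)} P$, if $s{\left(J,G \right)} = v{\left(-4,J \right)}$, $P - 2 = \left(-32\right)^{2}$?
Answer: $-4104$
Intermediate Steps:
$P = 1026$ ($P = 2 + \left(-32\right)^{2} = 2 + 1024 = 1026$)
$s{\left(J,G \right)} = -4$
$s{\left(-32,45 \right)} P = \left(-4\right) 1026 = -4104$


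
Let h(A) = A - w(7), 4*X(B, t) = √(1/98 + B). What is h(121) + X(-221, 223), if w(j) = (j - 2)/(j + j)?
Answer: 1689/14 + I*√43314/56 ≈ 120.64 + 3.7164*I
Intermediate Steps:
w(j) = (-2 + j)/(2*j) (w(j) = (-2 + j)/((2*j)) = (-2 + j)*(1/(2*j)) = (-2 + j)/(2*j))
X(B, t) = √(1/98 + B)/4
h(A) = -5/14 + A (h(A) = A - (-2 + 7)/(2*7) = A - 5/(2*7) = A - 1*5/14 = A - 5/14 = -5/14 + A)
h(121) + X(-221, 223) = (-5/14 + 121) + √(2 + 196*(-221))/56 = 1689/14 + √(2 - 43316)/56 = 1689/14 + √(-43314)/56 = 1689/14 + (I*√43314)/56 = 1689/14 + I*√43314/56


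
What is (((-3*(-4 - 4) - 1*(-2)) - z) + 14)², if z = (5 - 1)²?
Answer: 576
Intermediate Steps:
z = 16 (z = 4² = 16)
(((-3*(-4 - 4) - 1*(-2)) - z) + 14)² = (((-3*(-4 - 4) - 1*(-2)) - 1*16) + 14)² = (((-3*(-8) + 2) - 16) + 14)² = (((24 + 2) - 16) + 14)² = ((26 - 16) + 14)² = (10 + 14)² = 24² = 576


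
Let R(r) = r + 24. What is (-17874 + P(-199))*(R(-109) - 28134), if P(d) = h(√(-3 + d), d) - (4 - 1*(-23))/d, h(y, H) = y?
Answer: 100372132881/199 - 28219*I*√202 ≈ 5.0438e+8 - 4.0107e+5*I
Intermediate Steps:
R(r) = 24 + r
P(d) = √(-3 + d) - 27/d (P(d) = √(-3 + d) - (4 - 1*(-23))/d = √(-3 + d) - (4 + 23)/d = √(-3 + d) - 27/d)
(-17874 + P(-199))*(R(-109) - 28134) = (-17874 + (√(-3 - 199) - 27/(-199)))*((24 - 109) - 28134) = (-17874 + (√(-202) - 27*(-1/199)))*(-85 - 28134) = (-17874 + (I*√202 + 27/199))*(-28219) = (-17874 + (27/199 + I*√202))*(-28219) = (-3556899/199 + I*√202)*(-28219) = 100372132881/199 - 28219*I*√202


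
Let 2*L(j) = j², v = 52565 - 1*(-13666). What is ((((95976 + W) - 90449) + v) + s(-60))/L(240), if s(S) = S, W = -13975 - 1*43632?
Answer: 4697/9600 ≈ 0.48927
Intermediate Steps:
W = -57607 (W = -13975 - 43632 = -57607)
v = 66231 (v = 52565 + 13666 = 66231)
L(j) = j²/2
((((95976 + W) - 90449) + v) + s(-60))/L(240) = ((((95976 - 57607) - 90449) + 66231) - 60)/(((½)*240²)) = (((38369 - 90449) + 66231) - 60)/(((½)*57600)) = ((-52080 + 66231) - 60)/28800 = (14151 - 60)*(1/28800) = 14091*(1/28800) = 4697/9600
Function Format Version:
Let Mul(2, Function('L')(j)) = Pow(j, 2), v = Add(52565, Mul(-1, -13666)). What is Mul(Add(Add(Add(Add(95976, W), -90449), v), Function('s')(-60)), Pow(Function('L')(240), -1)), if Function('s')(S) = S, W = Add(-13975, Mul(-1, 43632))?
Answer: Rational(4697, 9600) ≈ 0.48927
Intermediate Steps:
W = -57607 (W = Add(-13975, -43632) = -57607)
v = 66231 (v = Add(52565, 13666) = 66231)
Function('L')(j) = Mul(Rational(1, 2), Pow(j, 2))
Mul(Add(Add(Add(Add(95976, W), -90449), v), Function('s')(-60)), Pow(Function('L')(240), -1)) = Mul(Add(Add(Add(Add(95976, -57607), -90449), 66231), -60), Pow(Mul(Rational(1, 2), Pow(240, 2)), -1)) = Mul(Add(Add(Add(38369, -90449), 66231), -60), Pow(Mul(Rational(1, 2), 57600), -1)) = Mul(Add(Add(-52080, 66231), -60), Pow(28800, -1)) = Mul(Add(14151, -60), Rational(1, 28800)) = Mul(14091, Rational(1, 28800)) = Rational(4697, 9600)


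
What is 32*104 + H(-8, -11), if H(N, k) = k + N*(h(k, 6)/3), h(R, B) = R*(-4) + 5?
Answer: 9559/3 ≈ 3186.3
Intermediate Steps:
h(R, B) = 5 - 4*R (h(R, B) = -4*R + 5 = 5 - 4*R)
H(N, k) = k + N*(5/3 - 4*k/3) (H(N, k) = k + N*((5 - 4*k)/3) = k + N*((5 - 4*k)*(1/3)) = k + N*(5/3 - 4*k/3))
32*104 + H(-8, -11) = 32*104 + (-11 - 1/3*(-8)*(-5 + 4*(-11))) = 3328 + (-11 - 1/3*(-8)*(-5 - 44)) = 3328 + (-11 - 1/3*(-8)*(-49)) = 3328 + (-11 - 392/3) = 3328 - 425/3 = 9559/3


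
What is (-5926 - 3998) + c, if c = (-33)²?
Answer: -8835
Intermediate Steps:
c = 1089
(-5926 - 3998) + c = (-5926 - 3998) + 1089 = -9924 + 1089 = -8835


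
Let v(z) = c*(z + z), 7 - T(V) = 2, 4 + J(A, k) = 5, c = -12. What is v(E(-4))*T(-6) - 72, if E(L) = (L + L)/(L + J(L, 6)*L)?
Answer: -192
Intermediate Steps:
J(A, k) = 1 (J(A, k) = -4 + 5 = 1)
T(V) = 5 (T(V) = 7 - 1*2 = 7 - 2 = 5)
E(L) = 1 (E(L) = (L + L)/(L + 1*L) = (2*L)/(L + L) = (2*L)/((2*L)) = (2*L)*(1/(2*L)) = 1)
v(z) = -24*z (v(z) = -12*(z + z) = -24*z)
v(E(-4))*T(-6) - 72 = -24*1*5 - 72 = -24*5 - 72 = -120 - 72 = -192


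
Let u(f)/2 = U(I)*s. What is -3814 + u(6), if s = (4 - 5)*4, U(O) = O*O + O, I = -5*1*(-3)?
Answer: -5734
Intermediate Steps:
I = 15 (I = -5*(-3) = 15)
U(O) = O + O² (U(O) = O² + O = O + O²)
s = -4 (s = -1*4 = -4)
u(f) = -1920 (u(f) = 2*((15*(1 + 15))*(-4)) = 2*((15*16)*(-4)) = 2*(240*(-4)) = 2*(-960) = -1920)
-3814 + u(6) = -3814 - 1920 = -5734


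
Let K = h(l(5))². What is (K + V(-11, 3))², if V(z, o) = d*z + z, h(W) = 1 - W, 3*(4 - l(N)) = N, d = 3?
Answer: 144400/81 ≈ 1782.7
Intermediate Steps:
l(N) = 4 - N/3
V(z, o) = 4*z (V(z, o) = 3*z + z = 4*z)
K = 16/9 (K = (1 - (4 - ⅓*5))² = (1 - (4 - 5/3))² = (1 - 1*7/3)² = (1 - 7/3)² = (-4/3)² = 16/9 ≈ 1.7778)
(K + V(-11, 3))² = (16/9 + 4*(-11))² = (16/9 - 44)² = (-380/9)² = 144400/81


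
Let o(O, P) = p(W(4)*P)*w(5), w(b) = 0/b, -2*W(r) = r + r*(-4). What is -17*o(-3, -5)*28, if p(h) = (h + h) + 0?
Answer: 0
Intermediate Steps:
W(r) = 3*r/2 (W(r) = -(r + r*(-4))/2 = -(r - 4*r)/2 = -(-3)*r/2 = 3*r/2)
w(b) = 0
p(h) = 2*h (p(h) = 2*h + 0 = 2*h)
o(O, P) = 0 (o(O, P) = (2*(((3/2)*4)*P))*0 = (2*(6*P))*0 = (12*P)*0 = 0)
-17*o(-3, -5)*28 = -17*0*28 = 0*28 = 0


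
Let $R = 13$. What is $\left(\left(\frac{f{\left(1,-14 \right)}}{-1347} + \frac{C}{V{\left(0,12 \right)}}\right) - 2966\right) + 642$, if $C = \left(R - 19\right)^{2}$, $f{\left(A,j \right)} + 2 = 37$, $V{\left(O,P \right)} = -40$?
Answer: $- \frac{31316753}{13470} \approx -2324.9$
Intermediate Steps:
$f{\left(A,j \right)} = 35$ ($f{\left(A,j \right)} = -2 + 37 = 35$)
$C = 36$ ($C = \left(13 - 19\right)^{2} = \left(-6\right)^{2} = 36$)
$\left(\left(\frac{f{\left(1,-14 \right)}}{-1347} + \frac{C}{V{\left(0,12 \right)}}\right) - 2966\right) + 642 = \left(\left(\frac{35}{-1347} + \frac{36}{-40}\right) - 2966\right) + 642 = \left(\left(35 \left(- \frac{1}{1347}\right) + 36 \left(- \frac{1}{40}\right)\right) - 2966\right) + 642 = \left(\left(- \frac{35}{1347} - \frac{9}{10}\right) - 2966\right) + 642 = \left(- \frac{12473}{13470} - 2966\right) + 642 = - \frac{39964493}{13470} + 642 = - \frac{31316753}{13470}$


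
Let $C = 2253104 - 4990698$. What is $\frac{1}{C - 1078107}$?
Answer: $- \frac{1}{3815701} \approx -2.6207 \cdot 10^{-7}$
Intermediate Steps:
$C = -2737594$
$\frac{1}{C - 1078107} = \frac{1}{-2737594 - 1078107} = \frac{1}{-3815701} = - \frac{1}{3815701}$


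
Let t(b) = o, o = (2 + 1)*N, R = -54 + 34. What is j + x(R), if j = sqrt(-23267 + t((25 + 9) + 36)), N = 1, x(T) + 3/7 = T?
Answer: -143/7 + 4*I*sqrt(1454) ≈ -20.429 + 152.53*I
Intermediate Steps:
R = -20
x(T) = -3/7 + T
o = 3 (o = (2 + 1)*1 = 3*1 = 3)
t(b) = 3
j = 4*I*sqrt(1454) (j = sqrt(-23267 + 3) = sqrt(-23264) = 4*I*sqrt(1454) ≈ 152.53*I)
j + x(R) = 4*I*sqrt(1454) + (-3/7 - 20) = 4*I*sqrt(1454) - 143/7 = -143/7 + 4*I*sqrt(1454)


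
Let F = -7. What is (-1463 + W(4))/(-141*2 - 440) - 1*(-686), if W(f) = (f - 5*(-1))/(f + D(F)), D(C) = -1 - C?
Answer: 4967541/7220 ≈ 688.03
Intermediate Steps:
W(f) = (5 + f)/(6 + f) (W(f) = (f - 5*(-1))/(f + (-1 - 1*(-7))) = (f + 5)/(f + (-1 + 7)) = (5 + f)/(f + 6) = (5 + f)/(6 + f))
(-1463 + W(4))/(-141*2 - 440) - 1*(-686) = (-1463 + (5 + 4)/(6 + 4))/(-141*2 - 440) - 1*(-686) = (-1463 + 9/10)/(-282 - 440) + 686 = (-1463 + (⅒)*9)/(-722) + 686 = (-1463 + 9/10)*(-1/722) + 686 = -14621/10*(-1/722) + 686 = 14621/7220 + 686 = 4967541/7220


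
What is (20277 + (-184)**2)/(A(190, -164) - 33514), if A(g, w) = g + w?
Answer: -54133/33488 ≈ -1.6165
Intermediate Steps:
(20277 + (-184)**2)/(A(190, -164) - 33514) = (20277 + (-184)**2)/((190 - 164) - 33514) = (20277 + 33856)/(26 - 33514) = 54133/(-33488) = 54133*(-1/33488) = -54133/33488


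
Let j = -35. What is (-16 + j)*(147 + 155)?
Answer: -15402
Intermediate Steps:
(-16 + j)*(147 + 155) = (-16 - 35)*(147 + 155) = -51*302 = -15402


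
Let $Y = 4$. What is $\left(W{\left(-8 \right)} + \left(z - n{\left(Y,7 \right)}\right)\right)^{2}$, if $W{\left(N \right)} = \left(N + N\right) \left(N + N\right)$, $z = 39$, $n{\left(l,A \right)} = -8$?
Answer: $91809$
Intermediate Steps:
$W{\left(N \right)} = 4 N^{2}$ ($W{\left(N \right)} = 2 N 2 N = 4 N^{2}$)
$\left(W{\left(-8 \right)} + \left(z - n{\left(Y,7 \right)}\right)\right)^{2} = \left(4 \left(-8\right)^{2} + \left(39 - -8\right)\right)^{2} = \left(4 \cdot 64 + \left(39 + 8\right)\right)^{2} = \left(256 + 47\right)^{2} = 303^{2} = 91809$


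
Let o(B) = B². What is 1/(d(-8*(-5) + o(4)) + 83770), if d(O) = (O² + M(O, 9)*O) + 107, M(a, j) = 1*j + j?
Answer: 1/88021 ≈ 1.1361e-5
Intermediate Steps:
M(a, j) = 2*j (M(a, j) = j + j = 2*j)
d(O) = 107 + O² + 18*O (d(O) = (O² + (2*9)*O) + 107 = (O² + 18*O) + 107 = 107 + O² + 18*O)
1/(d(-8*(-5) + o(4)) + 83770) = 1/((107 + (-8*(-5) + 4²)² + 18*(-8*(-5) + 4²)) + 83770) = 1/((107 + (40 + 16)² + 18*(40 + 16)) + 83770) = 1/((107 + 56² + 18*56) + 83770) = 1/((107 + 3136 + 1008) + 83770) = 1/(4251 + 83770) = 1/88021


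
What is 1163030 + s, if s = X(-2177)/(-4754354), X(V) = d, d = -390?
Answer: 2764728166505/2377177 ≈ 1.1630e+6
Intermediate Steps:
X(V) = -390
s = 195/2377177 (s = -390/(-4754354) = -390*(-1/4754354) = 195/2377177 ≈ 8.2030e-5)
1163030 + s = 1163030 + 195/2377177 = 2764728166505/2377177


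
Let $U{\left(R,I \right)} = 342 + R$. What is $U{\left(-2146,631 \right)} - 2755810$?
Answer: $-2757614$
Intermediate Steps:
$U{\left(-2146,631 \right)} - 2755810 = \left(342 - 2146\right) - 2755810 = -1804 - 2755810 = -2757614$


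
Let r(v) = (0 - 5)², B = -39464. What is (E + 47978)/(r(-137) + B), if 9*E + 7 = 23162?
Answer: -454957/354951 ≈ -1.2817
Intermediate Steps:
E = 23155/9 (E = -7/9 + (⅑)*23162 = -7/9 + 23162/9 = 23155/9 ≈ 2572.8)
r(v) = 25 (r(v) = (-5)² = 25)
(E + 47978)/(r(-137) + B) = (23155/9 + 47978)/(25 - 39464) = (454957/9)/(-39439) = (454957/9)*(-1/39439) = -454957/354951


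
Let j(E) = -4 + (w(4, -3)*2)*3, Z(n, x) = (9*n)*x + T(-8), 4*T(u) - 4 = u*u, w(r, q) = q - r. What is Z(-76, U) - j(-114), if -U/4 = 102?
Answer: 279135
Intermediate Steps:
U = -408 (U = -4*102 = -408)
T(u) = 1 + u**2/4 (T(u) = 1 + (u*u)/4 = 1 + u**2/4)
Z(n, x) = 17 + 9*n*x (Z(n, x) = (9*n)*x + (1 + (1/4)*(-8)**2) = 9*n*x + (1 + (1/4)*64) = 9*n*x + (1 + 16) = 9*n*x + 17 = 17 + 9*n*x)
j(E) = -46 (j(E) = -4 + ((-3 - 1*4)*2)*3 = -4 + ((-3 - 4)*2)*3 = -4 - 7*2*3 = -4 - 14*3 = -4 - 42 = -46)
Z(-76, U) - j(-114) = (17 + 9*(-76)*(-408)) - 1*(-46) = (17 + 279072) + 46 = 279089 + 46 = 279135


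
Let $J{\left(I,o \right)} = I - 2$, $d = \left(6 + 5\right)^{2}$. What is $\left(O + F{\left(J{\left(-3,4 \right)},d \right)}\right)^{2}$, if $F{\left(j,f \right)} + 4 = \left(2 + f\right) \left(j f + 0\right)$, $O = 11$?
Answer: $5536550464$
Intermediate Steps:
$d = 121$ ($d = 11^{2} = 121$)
$J{\left(I,o \right)} = -2 + I$
$F{\left(j,f \right)} = -4 + f j \left(2 + f\right)$ ($F{\left(j,f \right)} = -4 + \left(2 + f\right) \left(j f + 0\right) = -4 + \left(2 + f\right) \left(f j + 0\right) = -4 + \left(2 + f\right) f j = -4 + f j \left(2 + f\right)$)
$\left(O + F{\left(J{\left(-3,4 \right)},d \right)}\right)^{2} = \left(11 + \left(-4 + \left(-2 - 3\right) 121^{2} + 2 \cdot 121 \left(-2 - 3\right)\right)\right)^{2} = \left(11 - \left(73209 + 1210\right)\right)^{2} = \left(11 - 74419\right)^{2} = \left(-74408\right)^{2} = 5536550464$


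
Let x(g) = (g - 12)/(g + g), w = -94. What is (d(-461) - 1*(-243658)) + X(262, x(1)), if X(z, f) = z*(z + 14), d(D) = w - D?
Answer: 316337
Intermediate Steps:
d(D) = -94 - D
x(g) = (-12 + g)/(2*g) (x(g) = (-12 + g)/((2*g)) = (-12 + g)*(1/(2*g)) = (-12 + g)/(2*g))
X(z, f) = z*(14 + z)
(d(-461) - 1*(-243658)) + X(262, x(1)) = ((-94 - 1*(-461)) - 1*(-243658)) + 262*(14 + 262) = ((-94 + 461) + 243658) + 262*276 = (367 + 243658) + 72312 = 244025 + 72312 = 316337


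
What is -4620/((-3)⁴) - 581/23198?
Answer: -5105801/89478 ≈ -57.062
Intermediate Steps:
-4620/((-3)⁴) - 581/23198 = -4620/81 - 581*1/23198 = -4620*1/81 - 83/3314 = -1540/27 - 83/3314 = -5105801/89478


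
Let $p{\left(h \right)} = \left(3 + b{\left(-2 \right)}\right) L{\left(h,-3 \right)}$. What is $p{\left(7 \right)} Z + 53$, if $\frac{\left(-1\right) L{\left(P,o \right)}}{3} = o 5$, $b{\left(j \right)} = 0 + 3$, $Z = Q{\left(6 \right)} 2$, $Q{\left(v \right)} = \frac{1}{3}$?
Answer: $233$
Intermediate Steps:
$Q{\left(v \right)} = \frac{1}{3}$
$Z = \frac{2}{3}$ ($Z = \frac{1}{3} \cdot 2 = \frac{2}{3} \approx 0.66667$)
$b{\left(j \right)} = 3$
$L{\left(P,o \right)} = - 15 o$ ($L{\left(P,o \right)} = - 3 o 5 = - 3 \cdot 5 o = - 15 o$)
$p{\left(h \right)} = 270$ ($p{\left(h \right)} = \left(3 + 3\right) \left(\left(-15\right) \left(-3\right)\right) = 6 \cdot 45 = 270$)
$p{\left(7 \right)} Z + 53 = 270 \cdot \frac{2}{3} + 53 = 180 + 53 = 233$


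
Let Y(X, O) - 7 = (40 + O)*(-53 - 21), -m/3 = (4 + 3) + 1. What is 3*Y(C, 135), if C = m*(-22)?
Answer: -38829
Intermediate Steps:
m = -24 (m = -3*((4 + 3) + 1) = -3*(7 + 1) = -3*8 = -24)
C = 528 (C = -24*(-22) = 528)
Y(X, O) = -2953 - 74*O (Y(X, O) = 7 + (40 + O)*(-53 - 21) = 7 + (40 + O)*(-74) = 7 + (-2960 - 74*O) = -2953 - 74*O)
3*Y(C, 135) = 3*(-2953 - 74*135) = 3*(-2953 - 9990) = 3*(-12943) = -38829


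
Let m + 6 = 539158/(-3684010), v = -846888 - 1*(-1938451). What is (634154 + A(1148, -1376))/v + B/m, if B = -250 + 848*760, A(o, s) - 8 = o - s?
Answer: -1295323184982789676/12358249484867 ≈ -1.0481e+5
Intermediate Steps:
A(o, s) = 8 + o - s (A(o, s) = 8 + (o - s) = 8 + o - s)
v = 1091563 (v = -846888 + 1938451 = 1091563)
B = 644230 (B = -250 + 644480 = 644230)
m = -11321609/1842005 (m = -6 + 539158/(-3684010) = -6 + 539158*(-1/3684010) = -6 - 269579/1842005 = -11321609/1842005 ≈ -6.1463)
(634154 + A(1148, -1376))/v + B/m = (634154 + (8 + 1148 - 1*(-1376)))/1091563 + 644230/(-11321609/1842005) = (634154 + (8 + 1148 + 1376))*(1/1091563) + 644230*(-1842005/11321609) = (634154 + 2532)*(1/1091563) - 1186674881150/11321609 = 636686*(1/1091563) - 1186674881150/11321609 = 636686/1091563 - 1186674881150/11321609 = -1295323184982789676/12358249484867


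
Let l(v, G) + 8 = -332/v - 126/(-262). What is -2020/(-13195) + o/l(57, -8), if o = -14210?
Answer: 280054172078/262942043 ≈ 1065.1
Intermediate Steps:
l(v, G) = -985/131 - 332/v (l(v, G) = -8 + (-332/v - 126/(-262)) = -8 + (-332/v - 126*(-1/262)) = -8 + (-332/v + 63/131) = -8 + (63/131 - 332/v) = -985/131 - 332/v)
-2020/(-13195) + o/l(57, -8) = -2020/(-13195) - 14210/(-985/131 - 332/57) = -2020*(-1/13195) - 14210/(-985/131 - 332*1/57) = 404/2639 - 14210/(-985/131 - 332/57) = 404/2639 - 14210/(-99637/7467) = 404/2639 - 14210*(-7467/99637) = 404/2639 + 106106070/99637 = 280054172078/262942043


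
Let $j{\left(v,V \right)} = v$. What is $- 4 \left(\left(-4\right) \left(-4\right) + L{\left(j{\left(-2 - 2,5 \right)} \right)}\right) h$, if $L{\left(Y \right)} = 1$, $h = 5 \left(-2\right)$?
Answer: $680$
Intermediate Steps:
$h = -10$
$- 4 \left(\left(-4\right) \left(-4\right) + L{\left(j{\left(-2 - 2,5 \right)} \right)}\right) h = - 4 \left(\left(-4\right) \left(-4\right) + 1\right) \left(-10\right) = - 4 \left(16 + 1\right) \left(-10\right) = \left(-4\right) 17 \left(-10\right) = \left(-68\right) \left(-10\right) = 680$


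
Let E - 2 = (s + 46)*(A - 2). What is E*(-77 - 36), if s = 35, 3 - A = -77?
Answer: -714160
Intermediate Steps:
A = 80 (A = 3 - 1*(-77) = 3 + 77 = 80)
E = 6320 (E = 2 + (35 + 46)*(80 - 2) = 2 + 81*78 = 2 + 6318 = 6320)
E*(-77 - 36) = 6320*(-77 - 36) = 6320*(-113) = -714160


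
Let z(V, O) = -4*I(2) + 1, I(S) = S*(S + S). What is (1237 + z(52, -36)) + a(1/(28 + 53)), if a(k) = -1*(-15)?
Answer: 1221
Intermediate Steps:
I(S) = 2*S² (I(S) = S*(2*S) = 2*S²)
z(V, O) = -31 (z(V, O) = -8*2² + 1 = -8*4 + 1 = -4*8 + 1 = -32 + 1 = -31)
a(k) = 15
(1237 + z(52, -36)) + a(1/(28 + 53)) = (1237 - 31) + 15 = 1206 + 15 = 1221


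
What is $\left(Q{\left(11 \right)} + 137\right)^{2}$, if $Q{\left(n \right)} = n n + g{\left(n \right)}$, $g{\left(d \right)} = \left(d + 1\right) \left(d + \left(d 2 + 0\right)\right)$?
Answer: $427716$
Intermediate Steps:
$g{\left(d \right)} = 3 d \left(1 + d\right)$ ($g{\left(d \right)} = \left(1 + d\right) \left(d + \left(2 d + 0\right)\right) = \left(1 + d\right) \left(d + 2 d\right) = \left(1 + d\right) 3 d = 3 d \left(1 + d\right)$)
$Q{\left(n \right)} = n^{2} + 3 n \left(1 + n\right)$ ($Q{\left(n \right)} = n n + 3 n \left(1 + n\right) = n^{2} + 3 n \left(1 + n\right)$)
$\left(Q{\left(11 \right)} + 137\right)^{2} = \left(11 \left(3 + 4 \cdot 11\right) + 137\right)^{2} = \left(11 \left(3 + 44\right) + 137\right)^{2} = \left(11 \cdot 47 + 137\right)^{2} = \left(517 + 137\right)^{2} = 654^{2} = 427716$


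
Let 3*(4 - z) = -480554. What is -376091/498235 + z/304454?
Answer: -52036213466/227534458035 ≈ -0.22870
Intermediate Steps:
z = 480566/3 (z = 4 - 1/3*(-480554) = 4 + 480554/3 = 480566/3 ≈ 1.6019e+5)
-376091/498235 + z/304454 = -376091/498235 + (480566/3)/304454 = -376091*1/498235 + (480566/3)*(1/304454) = -376091/498235 + 240283/456681 = -52036213466/227534458035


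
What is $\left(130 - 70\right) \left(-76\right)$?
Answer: $-4560$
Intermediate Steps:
$\left(130 - 70\right) \left(-76\right) = 60 \left(-76\right) = -4560$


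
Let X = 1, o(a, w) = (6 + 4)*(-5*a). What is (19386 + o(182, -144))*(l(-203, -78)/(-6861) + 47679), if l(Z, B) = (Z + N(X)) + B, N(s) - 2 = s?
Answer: 3364816976542/6861 ≈ 4.9043e+8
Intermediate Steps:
o(a, w) = -50*a (o(a, w) = 10*(-5*a) = -50*a)
N(s) = 2 + s
l(Z, B) = 3 + B + Z (l(Z, B) = (Z + (2 + 1)) + B = (Z + 3) + B = (3 + Z) + B = 3 + B + Z)
(19386 + o(182, -144))*(l(-203, -78)/(-6861) + 47679) = (19386 - 50*182)*((3 - 78 - 203)/(-6861) + 47679) = (19386 - 9100)*(-278*(-1/6861) + 47679) = 10286*(278/6861 + 47679) = 10286*(327125897/6861) = 3364816976542/6861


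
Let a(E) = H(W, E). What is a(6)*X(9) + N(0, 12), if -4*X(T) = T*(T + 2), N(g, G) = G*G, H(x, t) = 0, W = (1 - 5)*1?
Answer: 144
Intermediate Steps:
W = -4 (W = -4*1 = -4)
a(E) = 0
N(g, G) = G²
X(T) = -T*(2 + T)/4 (X(T) = -T*(T + 2)/4 = -T*(2 + T)/4)
a(6)*X(9) + N(0, 12) = 0*(-¼*9*(2 + 9)) + 12² = 0*(-¼*9*11) + 144 = 0*(-99/4) + 144 = 0 + 144 = 144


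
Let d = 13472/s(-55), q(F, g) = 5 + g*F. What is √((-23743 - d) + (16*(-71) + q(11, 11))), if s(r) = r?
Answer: I*√74136865/55 ≈ 156.55*I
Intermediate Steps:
q(F, g) = 5 + F*g
d = -13472/55 (d = 13472/(-55) = 13472*(-1/55) = -13472/55 ≈ -244.95)
√((-23743 - d) + (16*(-71) + q(11, 11))) = √((-23743 - 1*(-13472/55)) + (16*(-71) + (5 + 11*11))) = √((-23743 + 13472/55) + (-1136 + (5 + 121))) = √(-1292393/55 + (-1136 + 126)) = √(-1292393/55 - 1010) = √(-1347943/55) = I*√74136865/55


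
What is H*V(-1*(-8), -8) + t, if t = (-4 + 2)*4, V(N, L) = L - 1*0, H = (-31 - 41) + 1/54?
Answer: 15332/27 ≈ 567.85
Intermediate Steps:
H = -3887/54 (H = -72 + 1/54 = -3887/54 ≈ -71.981)
V(N, L) = L (V(N, L) = L + 0 = L)
t = -8 (t = -2*4 = -8)
H*V(-1*(-8), -8) + t = -3887/54*(-8) - 8 = 15548/27 - 8 = 15332/27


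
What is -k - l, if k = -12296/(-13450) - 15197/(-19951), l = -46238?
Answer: 6203549564477/134170475 ≈ 46236.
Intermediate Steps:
k = 224858573/134170475 (k = -12296*(-1/13450) - 15197*(-1/19951) = 6148/6725 + 15197/19951 = 224858573/134170475 ≈ 1.6759)
-k - l = -1*224858573/134170475 - 1*(-46238) = -224858573/134170475 + 46238 = 6203549564477/134170475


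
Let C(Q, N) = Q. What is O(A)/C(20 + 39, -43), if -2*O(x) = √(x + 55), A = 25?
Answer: -2*√5/59 ≈ -0.075799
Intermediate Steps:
O(x) = -√(55 + x)/2 (O(x) = -√(x + 55)/2 = -√(55 + x)/2)
O(A)/C(20 + 39, -43) = (-√(55 + 25)/2)/(20 + 39) = -2*√5/59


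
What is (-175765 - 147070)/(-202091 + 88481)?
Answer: 64567/22722 ≈ 2.8416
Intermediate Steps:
(-175765 - 147070)/(-202091 + 88481) = -322835/(-113610) = -322835*(-1/113610) = 64567/22722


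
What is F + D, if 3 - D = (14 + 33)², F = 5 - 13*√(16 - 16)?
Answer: -2201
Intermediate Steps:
F = 5 (F = 5 - 13*√0 = 5 - 13*0 = 5 + 0 = 5)
D = -2206 (D = 3 - (14 + 33)² = 3 - 1*47² = 3 - 1*2209 = 3 - 2209 = -2206)
F + D = 5 - 2206 = -2201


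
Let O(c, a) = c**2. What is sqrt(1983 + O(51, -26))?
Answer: 2*sqrt(1146) ≈ 67.705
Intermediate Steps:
sqrt(1983 + O(51, -26)) = sqrt(1983 + 51**2) = sqrt(1983 + 2601) = sqrt(4584) = 2*sqrt(1146)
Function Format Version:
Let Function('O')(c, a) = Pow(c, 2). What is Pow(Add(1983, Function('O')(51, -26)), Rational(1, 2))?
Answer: Mul(2, Pow(1146, Rational(1, 2))) ≈ 67.705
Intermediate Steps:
Pow(Add(1983, Function('O')(51, -26)), Rational(1, 2)) = Pow(Add(1983, Pow(51, 2)), Rational(1, 2)) = Pow(Add(1983, 2601), Rational(1, 2)) = Pow(4584, Rational(1, 2)) = Mul(2, Pow(1146, Rational(1, 2)))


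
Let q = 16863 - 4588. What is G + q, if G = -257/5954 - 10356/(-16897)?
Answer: 1234980476045/100604738 ≈ 12276.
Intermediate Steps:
G = 57317095/100604738 (G = -257*1/5954 - 10356*(-1/16897) = -257/5954 + 10356/16897 = 57317095/100604738 ≈ 0.56973)
q = 12275
G + q = 57317095/100604738 + 12275 = 1234980476045/100604738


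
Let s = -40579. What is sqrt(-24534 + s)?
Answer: I*sqrt(65113) ≈ 255.17*I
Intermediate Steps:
sqrt(-24534 + s) = sqrt(-24534 - 40579) = sqrt(-65113) = I*sqrt(65113)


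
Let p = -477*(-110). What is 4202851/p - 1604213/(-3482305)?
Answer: 2943956421533/36543308670 ≈ 80.561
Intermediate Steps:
p = 52470
4202851/p - 1604213/(-3482305) = 4202851/52470 - 1604213/(-3482305) = 4202851*(1/52470) - 1604213*(-1/3482305) = 4202851/52470 + 1604213/3482305 = 2943956421533/36543308670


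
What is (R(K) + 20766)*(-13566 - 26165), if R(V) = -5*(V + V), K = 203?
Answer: -744400016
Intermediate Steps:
R(V) = -10*V
(R(K) + 20766)*(-13566 - 26165) = (-10*203 + 20766)*(-13566 - 26165) = (-2030 + 20766)*(-39731) = 18736*(-39731) = -744400016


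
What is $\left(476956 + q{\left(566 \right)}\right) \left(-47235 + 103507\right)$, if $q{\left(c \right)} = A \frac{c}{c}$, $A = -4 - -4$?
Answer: $26839268032$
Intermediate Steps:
$A = 0$ ($A = -4 + 4 = 0$)
$q{\left(c \right)} = 0$ ($q{\left(c \right)} = 0 \frac{c}{c} = 0 \cdot 1 = 0$)
$\left(476956 + q{\left(566 \right)}\right) \left(-47235 + 103507\right) = \left(476956 + 0\right) \left(-47235 + 103507\right) = 476956 \cdot 56272 = 26839268032$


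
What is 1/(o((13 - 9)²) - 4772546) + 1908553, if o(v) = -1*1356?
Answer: 9111244983805/4773902 ≈ 1.9086e+6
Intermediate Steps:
o(v) = -1356
1/(o((13 - 9)²) - 4772546) + 1908553 = 1/(-1356 - 4772546) + 1908553 = 1/(-4773902) + 1908553 = -1/4773902 + 1908553 = 9111244983805/4773902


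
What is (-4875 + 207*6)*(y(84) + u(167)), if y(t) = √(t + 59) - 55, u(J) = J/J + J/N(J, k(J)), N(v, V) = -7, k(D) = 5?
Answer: 282855 - 3633*√143 ≈ 2.3941e+5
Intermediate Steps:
u(J) = 1 - J/7 (u(J) = J/J + J/(-7) = 1 + J*(-⅐) = 1 - J/7)
y(t) = -55 + √(59 + t) (y(t) = √(59 + t) - 55 = -55 + √(59 + t))
(-4875 + 207*6)*(y(84) + u(167)) = (-4875 + 207*6)*((-55 + √(59 + 84)) + (1 - ⅐*167)) = (-4875 + 1242)*((-55 + √143) + (1 - 167/7)) = -3633*((-55 + √143) - 160/7) = -3633*(-545/7 + √143) = 282855 - 3633*√143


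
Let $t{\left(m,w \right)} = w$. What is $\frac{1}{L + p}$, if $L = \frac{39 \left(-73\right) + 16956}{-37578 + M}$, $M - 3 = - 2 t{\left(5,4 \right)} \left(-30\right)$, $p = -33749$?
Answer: $- \frac{12445}{420011008} \approx -2.963 \cdot 10^{-5}$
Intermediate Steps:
$M = 243$ ($M = 3 + \left(-2\right) 4 \left(-30\right) = 3 - -240 = 3 + 240 = 243$)
$L = - \frac{4703}{12445}$ ($L = \frac{39 \left(-73\right) + 16956}{-37578 + 243} = \frac{-2847 + 16956}{-37335} = 14109 \left(- \frac{1}{37335}\right) = - \frac{4703}{12445} \approx -0.3779$)
$\frac{1}{L + p} = \frac{1}{- \frac{4703}{12445} - 33749} = \frac{1}{- \frac{420011008}{12445}} = - \frac{12445}{420011008}$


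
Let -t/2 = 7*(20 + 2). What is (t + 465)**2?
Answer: 24649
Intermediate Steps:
t = -308 (t = -14*(20 + 2) = -14*22 = -2*154 = -308)
(t + 465)**2 = (-308 + 465)**2 = 157**2 = 24649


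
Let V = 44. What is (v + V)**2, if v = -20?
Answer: 576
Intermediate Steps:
(v + V)**2 = (-20 + 44)**2 = 24**2 = 576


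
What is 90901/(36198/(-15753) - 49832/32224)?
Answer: -1922649596228/81310327 ≈ -23646.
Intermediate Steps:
90901/(36198/(-15753) - 49832/32224) = 90901/(36198*(-1/15753) - 49832*1/32224) = 90901/(-12066/5251 - 6229/4028) = 90901/(-81310327/21151028) = 90901*(-21151028/81310327) = -1922649596228/81310327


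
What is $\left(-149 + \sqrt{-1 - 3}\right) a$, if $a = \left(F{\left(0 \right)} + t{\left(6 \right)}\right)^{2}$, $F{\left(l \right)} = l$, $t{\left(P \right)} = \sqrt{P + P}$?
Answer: $-1788 + 24 i \approx -1788.0 + 24.0 i$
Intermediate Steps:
$t{\left(P \right)} = \sqrt{2} \sqrt{P}$ ($t{\left(P \right)} = \sqrt{2 P} = \sqrt{2} \sqrt{P}$)
$a = 12$ ($a = \left(0 + \sqrt{2} \sqrt{6}\right)^{2} = \left(0 + 2 \sqrt{3}\right)^{2} = \left(2 \sqrt{3}\right)^{2} = 12$)
$\left(-149 + \sqrt{-1 - 3}\right) a = \left(-149 + \sqrt{-1 - 3}\right) 12 = \left(-149 + \sqrt{-4}\right) 12 = \left(-149 + 2 i\right) 12 = -1788 + 24 i$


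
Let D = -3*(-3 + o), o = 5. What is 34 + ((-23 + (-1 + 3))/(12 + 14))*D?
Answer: 505/13 ≈ 38.846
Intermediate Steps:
D = -6 (D = -3*(-3 + 5) = -3*2 = -6)
34 + ((-23 + (-1 + 3))/(12 + 14))*D = 34 + ((-23 + (-1 + 3))/(12 + 14))*(-6) = 34 + ((-23 + 2)/26)*(-6) = 34 - 21*1/26*(-6) = 34 - 21/26*(-6) = 34 + 63/13 = 505/13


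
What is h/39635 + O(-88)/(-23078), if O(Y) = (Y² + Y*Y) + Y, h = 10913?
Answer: -16296763/41577115 ≈ -0.39196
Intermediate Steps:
O(Y) = Y + 2*Y² (O(Y) = (Y² + Y²) + Y = 2*Y² + Y = Y + 2*Y²)
h/39635 + O(-88)/(-23078) = 10913/39635 - 88*(1 + 2*(-88))/(-23078) = 10913*(1/39635) - 88*(1 - 176)*(-1/23078) = 10913/39635 - 88*(-175)*(-1/23078) = 10913/39635 + 15400*(-1/23078) = 10913/39635 - 700/1049 = -16296763/41577115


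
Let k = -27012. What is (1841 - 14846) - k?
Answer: 14007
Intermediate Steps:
(1841 - 14846) - k = (1841 - 14846) - 1*(-27012) = -13005 + 27012 = 14007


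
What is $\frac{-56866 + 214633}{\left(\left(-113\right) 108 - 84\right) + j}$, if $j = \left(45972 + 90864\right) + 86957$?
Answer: $\frac{157767}{211505} \approx 0.74593$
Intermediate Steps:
$j = 223793$ ($j = 136836 + 86957 = 223793$)
$\frac{-56866 + 214633}{\left(\left(-113\right) 108 - 84\right) + j} = \frac{-56866 + 214633}{\left(\left(-113\right) 108 - 84\right) + 223793} = \frac{157767}{\left(-12204 - 84\right) + 223793} = \frac{157767}{-12288 + 223793} = \frac{157767}{211505}$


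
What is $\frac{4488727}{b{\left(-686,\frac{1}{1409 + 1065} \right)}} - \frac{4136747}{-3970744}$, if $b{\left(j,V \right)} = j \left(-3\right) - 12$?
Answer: $\frac{8916024793625}{4062071112} \approx 2194.9$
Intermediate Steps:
$b{\left(j,V \right)} = -12 - 3 j$ ($b{\left(j,V \right)} = - 3 j - 12 = -12 - 3 j$)
$\frac{4488727}{b{\left(-686,\frac{1}{1409 + 1065} \right)}} - \frac{4136747}{-3970744} = \frac{4488727}{-12 - -2058} - \frac{4136747}{-3970744} = \frac{4488727}{-12 + 2058} - - \frac{4136747}{3970744} = \frac{4488727}{2046} + \frac{4136747}{3970744} = \frac{8916024793625}{4062071112}$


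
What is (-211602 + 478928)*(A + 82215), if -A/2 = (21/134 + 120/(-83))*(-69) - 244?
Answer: 122681817324380/5561 ≈ 2.2061e+10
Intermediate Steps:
A = 1724515/5561 (A = -2*((21/134 + 120/(-83))*(-69) - 244) = -2*((21*(1/134) + 120*(-1/83))*(-69) - 244) = -2*((21/134 - 120/83)*(-69) - 244) = -2*(-14337/11122*(-69) - 244) = -2*(989253/11122 - 244) = -2*(-1724515/11122) = 1724515/5561 ≈ 310.11)
(-211602 + 478928)*(A + 82215) = (-211602 + 478928)*(1724515/5561 + 82215) = 267326*(458922130/5561) = 122681817324380/5561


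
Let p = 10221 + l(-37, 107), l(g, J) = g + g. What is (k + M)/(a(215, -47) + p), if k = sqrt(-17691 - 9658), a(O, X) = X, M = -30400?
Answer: -304/101 + I*sqrt(27349)/10100 ≈ -3.0099 + 0.016374*I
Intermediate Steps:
k = I*sqrt(27349) (k = sqrt(-27349) = I*sqrt(27349) ≈ 165.38*I)
l(g, J) = 2*g
p = 10147 (p = 10221 + 2*(-37) = 10221 - 74 = 10147)
(k + M)/(a(215, -47) + p) = (I*sqrt(27349) - 30400)/(-47 + 10147) = (-30400 + I*sqrt(27349))/10100 = (-30400 + I*sqrt(27349))*(1/10100) = -304/101 + I*sqrt(27349)/10100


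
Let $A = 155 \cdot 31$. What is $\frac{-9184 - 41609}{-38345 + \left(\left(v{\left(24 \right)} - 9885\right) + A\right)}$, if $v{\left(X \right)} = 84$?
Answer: $\frac{16931}{14447} \approx 1.1719$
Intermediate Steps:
$A = 4805$
$\frac{-9184 - 41609}{-38345 + \left(\left(v{\left(24 \right)} - 9885\right) + A\right)} = \frac{-9184 - 41609}{-38345 + \left(\left(84 - 9885\right) + 4805\right)} = - \frac{50793}{-38345 + \left(-9801 + 4805\right)} = - \frac{50793}{-38345 - 4996} = - \frac{50793}{-43341} = \left(-50793\right) \left(- \frac{1}{43341}\right) = \frac{16931}{14447}$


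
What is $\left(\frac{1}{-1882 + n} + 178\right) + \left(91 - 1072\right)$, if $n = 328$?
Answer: $- \frac{1247863}{1554} \approx -803.0$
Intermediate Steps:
$\left(\frac{1}{-1882 + n} + 178\right) + \left(91 - 1072\right) = \left(\frac{1}{-1882 + 328} + 178\right) + \left(91 - 1072\right) = \left(\frac{1}{-1554} + 178\right) + \left(91 - 1072\right) = \left(- \frac{1}{1554} + 178\right) - 981 = \frac{276611}{1554} - 981 = - \frac{1247863}{1554}$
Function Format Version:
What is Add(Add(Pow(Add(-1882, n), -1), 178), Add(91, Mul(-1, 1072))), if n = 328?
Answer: Rational(-1247863, 1554) ≈ -803.00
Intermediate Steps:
Add(Add(Pow(Add(-1882, n), -1), 178), Add(91, Mul(-1, 1072))) = Add(Add(Pow(Add(-1882, 328), -1), 178), Add(91, Mul(-1, 1072))) = Add(Add(Pow(-1554, -1), 178), Add(91, -1072)) = Add(Add(Rational(-1, 1554), 178), -981) = Add(Rational(276611, 1554), -981) = Rational(-1247863, 1554)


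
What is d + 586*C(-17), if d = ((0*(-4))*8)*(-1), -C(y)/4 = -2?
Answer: 4688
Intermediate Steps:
C(y) = 8 (C(y) = -4*(-2) = 8)
d = 0 (d = (0*8)*(-1) = 0*(-1) = 0)
d + 586*C(-17) = 0 + 586*8 = 0 + 4688 = 4688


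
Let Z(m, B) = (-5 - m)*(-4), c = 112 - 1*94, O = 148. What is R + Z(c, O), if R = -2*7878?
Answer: -15664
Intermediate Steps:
R = -15756
c = 18 (c = 112 - 94 = 18)
Z(m, B) = 20 + 4*m
R + Z(c, O) = -15756 + (20 + 4*18) = -15756 + (20 + 72) = -15756 + 92 = -15664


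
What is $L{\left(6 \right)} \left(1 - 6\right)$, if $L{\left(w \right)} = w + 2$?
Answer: $-40$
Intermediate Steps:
$L{\left(w \right)} = 2 + w$
$L{\left(6 \right)} \left(1 - 6\right) = \left(2 + 6\right) \left(1 - 6\right) = 8 \left(-5\right) = -40$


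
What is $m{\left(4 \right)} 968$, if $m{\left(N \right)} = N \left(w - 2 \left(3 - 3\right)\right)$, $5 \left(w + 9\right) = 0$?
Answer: $-34848$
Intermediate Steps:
$w = -9$ ($w = -9 + \frac{1}{5} \cdot 0 = -9 + 0 = -9$)
$m{\left(N \right)} = - 9 N$ ($m{\left(N \right)} = N \left(-9 - 2 \left(3 - 3\right)\right) = N \left(-9 - 0\right) = N \left(-9 + 0\right) = N \left(-9\right) = - 9 N$)
$m{\left(4 \right)} 968 = \left(-9\right) 4 \cdot 968 = \left(-36\right) 968 = -34848$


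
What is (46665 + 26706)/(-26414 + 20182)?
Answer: -73371/6232 ≈ -11.773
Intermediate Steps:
(46665 + 26706)/(-26414 + 20182) = 73371/(-6232) = 73371*(-1/6232) = -73371/6232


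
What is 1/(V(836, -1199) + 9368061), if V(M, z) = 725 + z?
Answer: 1/9367587 ≈ 1.0675e-7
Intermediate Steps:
1/(V(836, -1199) + 9368061) = 1/((725 - 1199) + 9368061) = 1/(-474 + 9368061) = 1/9367587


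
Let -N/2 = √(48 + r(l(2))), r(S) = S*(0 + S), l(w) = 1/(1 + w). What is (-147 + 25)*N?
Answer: 244*√433/3 ≈ 1692.4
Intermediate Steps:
r(S) = S² (r(S) = S*S = S²)
N = -2*√433/3 (N = -2*√(48 + (1/(1 + 2))²) = -2*√(48 + (1/3)²) = -2*√(48 + (⅓)²) = -2*√(48 + ⅑) = -2*√433/3 ≈ -13.872)
(-147 + 25)*N = (-147 + 25)*(-2*√433/3) = -(-244)*√433/3 = 244*√433/3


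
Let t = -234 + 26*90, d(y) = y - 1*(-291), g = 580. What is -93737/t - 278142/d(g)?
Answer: -51339383/141102 ≈ -363.85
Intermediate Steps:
d(y) = 291 + y (d(y) = y + 291 = 291 + y)
t = 2106 (t = -234 + 2340 = 2106)
-93737/t - 278142/d(g) = -93737/2106 - 278142/(291 + 580) = -93737*1/2106 - 278142/871 = -93737/2106 - 278142*1/871 = -93737/2106 - 278142/871 = -51339383/141102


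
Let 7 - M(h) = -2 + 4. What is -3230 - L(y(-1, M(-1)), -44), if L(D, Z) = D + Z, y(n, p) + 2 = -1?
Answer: -3183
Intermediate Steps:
M(h) = 5 (M(h) = 7 - (-2 + 4) = 7 - 1*2 = 7 - 2 = 5)
y(n, p) = -3 (y(n, p) = -2 - 1 = -3)
-3230 - L(y(-1, M(-1)), -44) = -3230 - (-3 - 44) = -3230 - 1*(-47) = -3230 + 47 = -3183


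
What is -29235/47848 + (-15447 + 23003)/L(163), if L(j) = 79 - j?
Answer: -90998807/1004808 ≈ -90.563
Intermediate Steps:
-29235/47848 + (-15447 + 23003)/L(163) = -29235/47848 + (-15447 + 23003)/(79 - 1*163) = -29235*1/47848 + 7556/(79 - 163) = -29235/47848 + 7556/(-84) = -29235/47848 + 7556*(-1/84) = -29235/47848 - 1889/21 = -90998807/1004808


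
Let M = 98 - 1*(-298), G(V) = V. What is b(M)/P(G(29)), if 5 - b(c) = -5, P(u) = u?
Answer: 10/29 ≈ 0.34483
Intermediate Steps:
M = 396 (M = 98 + 298 = 396)
b(c) = 10 (b(c) = 5 - 1*(-5) = 5 + 5 = 10)
b(M)/P(G(29)) = 10/29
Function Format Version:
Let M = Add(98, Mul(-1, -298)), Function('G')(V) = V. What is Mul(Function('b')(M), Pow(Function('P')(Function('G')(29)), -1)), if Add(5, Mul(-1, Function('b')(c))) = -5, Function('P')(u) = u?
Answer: Rational(10, 29) ≈ 0.34483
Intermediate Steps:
M = 396 (M = Add(98, 298) = 396)
Function('b')(c) = 10 (Function('b')(c) = Add(5, Mul(-1, -5)) = Add(5, 5) = 10)
Mul(Function('b')(M), Pow(Function('P')(Function('G')(29)), -1)) = Mul(10, Pow(29, -1)) = Mul(10, Rational(1, 29)) = Rational(10, 29)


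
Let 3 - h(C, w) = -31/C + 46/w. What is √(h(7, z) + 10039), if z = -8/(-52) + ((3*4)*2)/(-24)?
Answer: √59887597/77 ≈ 100.50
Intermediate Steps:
z = -11/13 (z = -8*(-1/52) + (12*2)*(-1/24) = 2/13 + 24*(-1/24) = 2/13 - 1 = -11/13 ≈ -0.84615)
h(C, w) = 3 - 46/w + 31/C (h(C, w) = 3 - (-31/C + 46/w) = 3 + (-46/w + 31/C) = 3 - 46/w + 31/C)
√(h(7, z) + 10039) = √((3 - 46/(-11/13) + 31/7) + 10039) = √((3 - 46*(-13/11) + 31*(⅐)) + 10039) = √((3 + 598/11 + 31/7) + 10039) = √(4758/77 + 10039) = √(777761/77) = √59887597/77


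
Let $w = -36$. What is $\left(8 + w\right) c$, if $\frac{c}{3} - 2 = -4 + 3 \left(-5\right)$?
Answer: $1428$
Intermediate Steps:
$c = -51$ ($c = 6 + 3 \left(-4 + 3 \left(-5\right)\right) = 6 + 3 \left(-4 - 15\right) = 6 + 3 \left(-19\right) = 6 - 57 = -51$)
$\left(8 + w\right) c = \left(8 - 36\right) \left(-51\right) = \left(-28\right) \left(-51\right) = 1428$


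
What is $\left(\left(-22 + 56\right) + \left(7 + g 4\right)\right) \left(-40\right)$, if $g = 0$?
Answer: $-1640$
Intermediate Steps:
$\left(\left(-22 + 56\right) + \left(7 + g 4\right)\right) \left(-40\right) = \left(\left(-22 + 56\right) + \left(7 + 0 \cdot 4\right)\right) \left(-40\right) = \left(34 + \left(7 + 0\right)\right) \left(-40\right) = \left(34 + 7\right) \left(-40\right) = 41 \left(-40\right) = -1640$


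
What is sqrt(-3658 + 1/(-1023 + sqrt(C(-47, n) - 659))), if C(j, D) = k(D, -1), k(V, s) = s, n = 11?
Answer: sqrt((3742135 - 7316*I*sqrt(165))/(-1023 + 2*I*sqrt(165))) ≈ 0.e-7 - 60.481*I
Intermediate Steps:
C(j, D) = -1
sqrt(-3658 + 1/(-1023 + sqrt(C(-47, n) - 659))) = sqrt(-3658 + 1/(-1023 + sqrt(-1 - 659))) = sqrt(-3658 + 1/(-1023 + sqrt(-660))) = sqrt(-3658 + 1/(-1023 + 2*I*sqrt(165)))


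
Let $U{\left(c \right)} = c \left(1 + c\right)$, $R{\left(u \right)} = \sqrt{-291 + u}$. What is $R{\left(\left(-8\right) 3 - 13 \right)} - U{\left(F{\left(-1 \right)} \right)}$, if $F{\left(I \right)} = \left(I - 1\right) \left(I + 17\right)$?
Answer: $-992 + 2 i \sqrt{82} \approx -992.0 + 18.111 i$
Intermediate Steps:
$F{\left(I \right)} = \left(-1 + I\right) \left(17 + I\right)$
$R{\left(\left(-8\right) 3 - 13 \right)} - U{\left(F{\left(-1 \right)} \right)} = \sqrt{-291 - 37} - \left(-17 + \left(-1\right)^{2} + 16 \left(-1\right)\right) \left(1 + \left(-17 + \left(-1\right)^{2} + 16 \left(-1\right)\right)\right) = \sqrt{-291 - 37} - \left(-17 + 1 - 16\right) \left(1 - 32\right) = \sqrt{-291 - 37} - - 32 \left(1 - 32\right) = \sqrt{-328} - \left(-32\right) \left(-31\right) = 2 i \sqrt{82} - 992 = -992 + 2 i \sqrt{82}$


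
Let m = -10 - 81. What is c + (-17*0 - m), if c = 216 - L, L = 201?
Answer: 106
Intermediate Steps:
m = -91
c = 15 (c = 216 - 1*201 = 216 - 201 = 15)
c + (-17*0 - m) = 15 + (-17*0 - 1*(-91)) = 15 + (0 + 91) = 15 + 91 = 106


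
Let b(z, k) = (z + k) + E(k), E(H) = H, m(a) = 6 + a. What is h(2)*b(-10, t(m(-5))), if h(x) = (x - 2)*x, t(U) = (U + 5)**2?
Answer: 0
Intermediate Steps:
t(U) = (5 + U)**2
b(z, k) = z + 2*k (b(z, k) = (z + k) + k = (k + z) + k = z + 2*k)
h(x) = x*(-2 + x) (h(x) = (-2 + x)*x = x*(-2 + x))
h(2)*b(-10, t(m(-5))) = (2*(-2 + 2))*(-10 + 2*(5 + (6 - 5))**2) = (2*0)*(-10 + 2*(5 + 1)**2) = 0*(-10 + 2*6**2) = 0*(-10 + 2*36) = 0*(-10 + 72) = 0*62 = 0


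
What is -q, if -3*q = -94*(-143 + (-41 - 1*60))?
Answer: 22936/3 ≈ 7645.3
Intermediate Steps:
q = -22936/3 (q = -(-94)*(-143 + (-41 - 1*60))/3 = -(-94)*(-143 + (-41 - 60))/3 = -(-94)*(-143 - 101)/3 = -(-94)*(-244)/3 = -⅓*22936 = -22936/3 ≈ -7645.3)
-q = -1*(-22936/3) = 22936/3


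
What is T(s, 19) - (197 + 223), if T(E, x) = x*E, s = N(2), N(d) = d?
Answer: -382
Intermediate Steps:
s = 2
T(E, x) = E*x
T(s, 19) - (197 + 223) = 2*19 - (197 + 223) = 38 - 1*420 = 38 - 420 = -382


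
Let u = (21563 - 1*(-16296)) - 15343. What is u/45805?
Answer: 22516/45805 ≈ 0.49156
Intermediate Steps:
u = 22516 (u = (21563 + 16296) - 15343 = 37859 - 15343 = 22516)
u/45805 = 22516/45805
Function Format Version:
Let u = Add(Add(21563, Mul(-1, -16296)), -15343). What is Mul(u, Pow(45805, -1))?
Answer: Rational(22516, 45805) ≈ 0.49156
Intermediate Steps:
u = 22516 (u = Add(Add(21563, 16296), -15343) = Add(37859, -15343) = 22516)
Mul(u, Pow(45805, -1)) = Mul(22516, Pow(45805, -1)) = Mul(22516, Rational(1, 45805)) = Rational(22516, 45805)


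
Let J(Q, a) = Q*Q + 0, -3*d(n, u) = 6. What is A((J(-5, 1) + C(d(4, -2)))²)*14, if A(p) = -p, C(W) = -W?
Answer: -10206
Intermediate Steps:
d(n, u) = -2 (d(n, u) = -⅓*6 = -2)
J(Q, a) = Q² (J(Q, a) = Q² + 0 = Q²)
A((J(-5, 1) + C(d(4, -2)))²)*14 = -((-5)² - 1*(-2))²*14 = -(25 + 2)²*14 = -1*27²*14 = -1*729*14 = -729*14 = -10206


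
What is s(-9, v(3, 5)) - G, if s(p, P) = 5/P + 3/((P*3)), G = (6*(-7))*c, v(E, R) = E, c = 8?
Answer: 338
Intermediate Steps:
G = -336 (G = (6*(-7))*8 = -42*8 = -336)
s(p, P) = 6/P (s(p, P) = 5/P + 3/((3*P)) = 5/P + 3*(1/(3*P)) = 5/P + 1/P = 6/P)
s(-9, v(3, 5)) - G = 6/3 - 1*(-336) = 6*(1/3) + 336 = 2 + 336 = 338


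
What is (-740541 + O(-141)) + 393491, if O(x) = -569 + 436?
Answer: -347183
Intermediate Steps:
O(x) = -133
(-740541 + O(-141)) + 393491 = (-740541 - 133) + 393491 = -740674 + 393491 = -347183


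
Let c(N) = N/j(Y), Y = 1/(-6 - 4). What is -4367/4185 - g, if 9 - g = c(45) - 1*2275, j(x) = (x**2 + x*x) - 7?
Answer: -3346870793/1460565 ≈ -2291.5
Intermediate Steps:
Y = -1/10 (Y = 1/(-10) = -1/10 ≈ -0.10000)
j(x) = -7 + 2*x**2 (j(x) = (x**2 + x**2) - 7 = 2*x**2 - 7 = -7 + 2*x**2)
c(N) = -50*N/349 (c(N) = N/(-7 + 2*(-1/10)**2) = N/(-7 + 2*(1/100)) = N/(-7 + 1/50) = N/(-349/50) = N*(-50/349) = -50*N/349)
g = 799366/349 (g = 9 - (-50/349*45 - 1*2275) = 9 - (-2250/349 - 2275) = 9 - 1*(-796225/349) = 9 + 796225/349 = 799366/349 ≈ 2290.4)
-4367/4185 - g = -4367/4185 - 1*799366/349 = -4367*1/4185 - 799366/349 = -4367/4185 - 799366/349 = -3346870793/1460565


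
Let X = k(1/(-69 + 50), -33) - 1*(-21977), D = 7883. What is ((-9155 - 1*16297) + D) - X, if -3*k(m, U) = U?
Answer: -39557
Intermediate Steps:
k(m, U) = -U/3
X = 21988 (X = -⅓*(-33) - 1*(-21977) = 11 + 21977 = 21988)
((-9155 - 1*16297) + D) - X = ((-9155 - 1*16297) + 7883) - 1*21988 = ((-9155 - 16297) + 7883) - 21988 = (-25452 + 7883) - 21988 = -17569 - 21988 = -39557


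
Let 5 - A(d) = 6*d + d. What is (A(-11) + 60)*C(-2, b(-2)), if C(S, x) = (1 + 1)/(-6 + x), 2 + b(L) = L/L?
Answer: -284/7 ≈ -40.571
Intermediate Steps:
b(L) = -1 (b(L) = -2 + L/L = -2 + 1 = -1)
C(S, x) = 2/(-6 + x)
A(d) = 5 - 7*d (A(d) = 5 - (6*d + d) = 5 - 7*d)
(A(-11) + 60)*C(-2, b(-2)) = ((5 - 7*(-11)) + 60)*(2/(-6 - 1)) = ((5 + 77) + 60)*(2/(-7)) = (82 + 60)*(2*(-⅐)) = 142*(-2/7) = -284/7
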